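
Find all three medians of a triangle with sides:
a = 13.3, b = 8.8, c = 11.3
Median formula: m_a = ½√(2b² + 2c² − a²) (and cyclically). a² = 176.89, b² = 77.44, c² = 127.69.
m_a = ½√(2·77.44 + 2·127.69 − 176.89) = ½√233.37 ≈ ½·15.2765 ≈ 7.63823
m_b = ½√(2·176.89 + 2·127.69 − 77.44) = ½√531.72 ≈ ½·23.0591 ≈ 11.5295
m_c = ½√(2·176.89 + 2·77.44 − 127.69) = ½√380.97 ≈ ½·19.5185 ≈ 9.75923

m_a = 7.638, m_b = 11.53, m_c = 9.759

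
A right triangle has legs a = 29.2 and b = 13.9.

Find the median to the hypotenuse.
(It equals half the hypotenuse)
Hypotenuse c = √(a² + b²) = √(852.64 + 193.21) = √1045.85 ≈ 32.3396
Median to hypotenuse = c/2 ≈ 32.3396/2 ≈ 16.1698

Median = 16.17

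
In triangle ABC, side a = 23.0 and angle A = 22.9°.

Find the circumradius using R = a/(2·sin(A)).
R = a/(2·sin(A)) = 23.0/(2·sin(22.9°))
sin(22.9°) ≈ 0.389124
R ≈ 23.0/(2·0.389124) = 23.0/0.778248 ≈ 29.5536

R = 29.55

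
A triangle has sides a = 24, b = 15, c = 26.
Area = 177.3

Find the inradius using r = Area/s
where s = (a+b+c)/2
s = (24 + 15 + 26)/2 = 65/2 = 32.5
r = Area/s = 177.3/32.5 ≈ 5.45538

r = 5.455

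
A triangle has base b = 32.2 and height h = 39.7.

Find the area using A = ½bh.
A = ½·b·h = ½·32.2·39.7 = ½·1278.34 = 639.17

Area = 639.17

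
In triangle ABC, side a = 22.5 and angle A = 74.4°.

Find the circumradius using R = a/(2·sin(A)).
R = a/(2·sin(A)) = 22.5/(2·sin(74.4°))
sin(74.4°) ≈ 0.963163
R ≈ 22.5/(2·0.963163) = 22.5/1.92633 ≈ 11.6803

R = 11.68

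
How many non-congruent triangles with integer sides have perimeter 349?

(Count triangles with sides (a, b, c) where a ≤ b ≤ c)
Let a ≤ b ≤ c with a + b + c = 349. The only binding inequality is a + b > c, i.e. 349 − c > c, so c < 349/2; and c ≥ 349/3 since c is the largest side.
So 117 ≤ c ≤ 174. For each c, b runs from ⌈(349 − c)/2⌉ up to c (then a = 349 − b − c satisfies 1 ≤ a ≤ b automatically), giving c − ⌈(349 − c)/2⌉ + 1 choices.
Summing over c: 2 + 3 + 5 + 6 + … + 86 + 87  (58 terms, c = 117, …, 174) = 2581
Check (closed form: nearest integer to p²/48 for even p, (p+3)²/48 for odd p): (349+3)²/48 = 352²/48 = 123904/48 ≈ 2581.33 → 2581

2581 triangles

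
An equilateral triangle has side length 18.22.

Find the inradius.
r = Area/s with s the semi-perimeter.
Area = (√3/4)·18.22² = (√3/4)·331.9684 ≈ 0.433013·331.9684 ≈ 143.747
s = 3·18.22/2 = 27.33
r ≈ 143.747/27.33 ≈ 5.25966
(Equivalently r = side/(2√3) = 18.22/3.4641 ≈ 5.25966.)

r = 5.26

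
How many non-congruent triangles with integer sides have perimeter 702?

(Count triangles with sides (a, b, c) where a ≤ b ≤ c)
Let a ≤ b ≤ c with a + b + c = 702. The only binding inequality is a + b > c, i.e. 702 − c > c, so c < 702/2; and c ≥ 702/3 since c is the largest side.
So 234 ≤ c ≤ 350. For each c, b runs from ⌈(702 − c)/2⌉ up to c (then a = 702 − b − c satisfies 1 ≤ a ≤ b automatically), giving c − ⌈(702 − c)/2⌉ + 1 choices.
Summing over c: 1 + 2 + 4 + 5 + … + 173 + 175  (117 terms, c = 234, …, 350) = 10267
Check (closed form: nearest integer to p²/48 for even p, (p+3)²/48 for odd p): 702²/48 = 492804/48 ≈ 10266.75 → 10267

10267 triangles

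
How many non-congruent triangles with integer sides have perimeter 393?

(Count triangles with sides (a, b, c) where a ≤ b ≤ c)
Let a ≤ b ≤ c with a + b + c = 393. The only binding inequality is a + b > c, i.e. 393 − c > c, so c < 393/2; and c ≥ 393/3 since c is the largest side.
So 131 ≤ c ≤ 196. For each c, b runs from ⌈(393 − c)/2⌉ up to c (then a = 393 − b − c satisfies 1 ≤ a ≤ b automatically), giving c − ⌈(393 − c)/2⌉ + 1 choices.
Summing over c: 1 + 2 + 4 + 5 + … + 97 + 98  (66 terms, c = 131, …, 196) = 3267
Check (closed form: nearest integer to p²/48 for even p, (p+3)²/48 for odd p): (393+3)²/48 = 396²/48 = 156816/48 ≈ 3267.00 → 3267

3267 triangles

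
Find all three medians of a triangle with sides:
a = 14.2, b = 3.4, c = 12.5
Median formula: m_a = ½√(2b² + 2c² − a²) (and cyclically). a² = 201.64, b² = 11.56, c² = 156.25.
m_a = ½√(2·11.56 + 2·156.25 − 201.64) = ½√133.98 ≈ ½·11.575 ≈ 5.78749
m_b = ½√(2·201.64 + 2·156.25 − 11.56) = ½√704.22 ≈ ½·26.5371 ≈ 13.2686
m_c = ½√(2·201.64 + 2·11.56 − 156.25) = ½√270.15 ≈ ½·16.4362 ≈ 8.21812

m_a = 5.787, m_b = 13.27, m_c = 8.218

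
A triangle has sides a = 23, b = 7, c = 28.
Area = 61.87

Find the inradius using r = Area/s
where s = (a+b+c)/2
s = (23 + 7 + 28)/2 = 58/2 = 29
r = Area/s = 61.87/29 ≈ 2.13345

r = 2.133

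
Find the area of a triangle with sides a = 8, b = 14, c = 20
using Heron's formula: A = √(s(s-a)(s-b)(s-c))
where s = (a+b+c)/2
s = (8 + 14 + 20)/2 = 42/2 = 21
s − a = 13, s − b = 7, s − c = 1
s(s−a)(s−b)(s−c) = 21·13·7·1 = 1911
Area = √1911 ≈ 43.715

s = 21.0, Area = 43.71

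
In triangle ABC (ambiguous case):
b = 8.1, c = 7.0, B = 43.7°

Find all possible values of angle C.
b/sin(B) = c/sin(C)  ⇒  sin(C) = c·sin(B)/b = 7.0·sin(43.7°)/8.1
sin(43.7°) ≈ 0.690882
sin(C) ≈ 7.0·0.690882/8.1 ≈ 4.83618/8.1 ≈ 0.597059
Candidate 1: C₁ = arcsin(0.597059) ≈ 36.6595°  →  A = 180° − 43.7° − 36.6595° ≈ 99.6405° > 0, valid
Candidate 2: C₂ = 180° − C₁ ≈ 143.34°  →  A = 180° − 43.7° − 143.34° ≈ -7.0405° ≤ 0, not a valid triangle

C = 36.66° (one solution)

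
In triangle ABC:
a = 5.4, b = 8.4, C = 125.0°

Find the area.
Two sides and the included angle (SAS): A = ½·a·b·sin(C) = ½·5.4·8.4·sin(125.0°)
sin(125.0°) ≈ 0.819152
A ≈ ½·45.36·0.819152 = 22.68·0.819152 ≈ 18.5784

Area = 18.58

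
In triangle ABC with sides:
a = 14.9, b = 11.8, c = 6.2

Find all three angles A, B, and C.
Law of cosines for each angle (a² = 222.01, b² = 139.24, c² = 38.44):
cos(A) = (b² + c² − a²)/(2bc) = (139.24 + 38.44 − 222.01)/(2·11.8·6.2) = -44.33/146.32 ≈ -0.302966  ⇒  A ≈ 107.636°
cos(B) = (a² + c² − b²)/(2ac) = (222.01 + 38.44 − 139.24)/(2·14.9·6.2) = 121.21/184.76 ≈ 0.65604  ⇒  B ≈ 49.0014°
cos(C) = (a² + b² − c²)/(2ab) = (222.01 + 139.24 − 38.44)/(2·14.9·11.8) = 322.81/351.64 ≈ 0.918013  ⇒  C ≈ 23.3627°
Check: A + B + C ≈ 180°

A = 107.6°, B = 49°, C = 23.36°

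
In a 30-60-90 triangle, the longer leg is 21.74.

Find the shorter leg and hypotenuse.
In a 30-60-90 triangle the sides are in ratio 1 : √3 : 2, so short leg = long leg/√3 and hypotenuse = 2·(short leg).
Short leg = 21.74/√3 ≈ 21.74/1.73205 ≈ 12.5516
Hypotenuse = 2·12.5516 ≈ 25.1032

Short leg = 12.55, Hypotenuse = 25.1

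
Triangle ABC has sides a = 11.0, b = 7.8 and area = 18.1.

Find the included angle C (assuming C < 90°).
Area = ½·a·b·sin(C)  ⇒  sin(C) = 2·Area/(a·b) = 2·18.1/(11.0·7.8) = 36.2/85.8 ≈ 0.421911
C = arcsin(0.421911) ≈ 24.9553° (taking the acute solution since C < 90°)

C = 24.96°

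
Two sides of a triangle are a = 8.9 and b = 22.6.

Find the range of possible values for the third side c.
Triangle inequality: |a − b| < c < a + b
|a − b| = |8.9 − 22.6| = 13.7
a + b = 8.9 + 22.6 = 31.5

13.7 < c < 31.5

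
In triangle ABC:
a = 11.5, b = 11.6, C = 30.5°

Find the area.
Two sides and the included angle (SAS): A = ½·a·b·sin(C) = ½·11.5·11.6·sin(30.5°)
sin(30.5°) ≈ 0.507538
A ≈ ½·133.4·0.507538 = 66.7·0.507538 ≈ 33.8528

Area = 33.85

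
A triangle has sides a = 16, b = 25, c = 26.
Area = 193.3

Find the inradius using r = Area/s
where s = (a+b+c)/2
s = (16 + 25 + 26)/2 = 67/2 = 33.5
r = Area/s = 193.3/33.5 ≈ 5.77015

r = 5.77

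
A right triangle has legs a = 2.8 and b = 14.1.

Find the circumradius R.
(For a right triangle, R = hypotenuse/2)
Hypotenuse c = √(a² + b²) = √(7.84 + 198.81) = √206.65 ≈ 14.3753
R = c/2 ≈ 14.3753/2 ≈ 7.18766

R = 7.188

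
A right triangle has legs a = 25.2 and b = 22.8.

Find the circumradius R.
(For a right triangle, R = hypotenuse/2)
Hypotenuse c = √(a² + b²) = √(635.04 + 519.84) = √1154.88 ≈ 33.9835
R = c/2 ≈ 33.9835/2 ≈ 16.9918

R = 16.99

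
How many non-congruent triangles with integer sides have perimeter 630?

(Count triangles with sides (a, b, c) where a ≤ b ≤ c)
Let a ≤ b ≤ c with a + b + c = 630. The only binding inequality is a + b > c, i.e. 630 − c > c, so c < 630/2; and c ≥ 630/3 since c is the largest side.
So 210 ≤ c ≤ 314. For each c, b runs from ⌈(630 − c)/2⌉ up to c (then a = 630 − b − c satisfies 1 ≤ a ≤ b automatically), giving c − ⌈(630 − c)/2⌉ + 1 choices.
Summing over c: 1 + 2 + 4 + 5 + … + 155 + 157  (105 terms, c = 210, …, 314) = 8269
Check (closed form: nearest integer to p²/48 for even p, (p+3)²/48 for odd p): 630²/48 = 396900/48 ≈ 8268.75 → 8269

8269 triangles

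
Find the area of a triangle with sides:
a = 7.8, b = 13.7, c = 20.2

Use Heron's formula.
s = (7.8 + 13.7 + 20.2)/2 = 41.7/2 = 20.85
s − a = 13.05, s − b = 7.15, s − c = 0.65
s(s−a)(s−b)(s−c) = 20.85·13.05·7.15·0.65 ≈ 1264.55
Area = √1264.55 ≈ 35.5605

Area = 35.56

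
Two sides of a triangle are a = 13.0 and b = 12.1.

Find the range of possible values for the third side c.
Triangle inequality: |a − b| < c < a + b
|a − b| = |13.0 − 12.1| = 0.9
a + b = 13.0 + 12.1 = 25.1

0.9 < c < 25.1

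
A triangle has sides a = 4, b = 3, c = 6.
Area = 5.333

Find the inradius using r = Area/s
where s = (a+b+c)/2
s = (4 + 3 + 6)/2 = 13/2 = 6.5
r = Area/s = 5.333/6.5 ≈ 0.820462

r = 0.8205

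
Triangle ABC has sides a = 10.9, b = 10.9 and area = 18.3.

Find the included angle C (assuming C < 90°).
Area = ½·a·b·sin(C)  ⇒  sin(C) = 2·Area/(a·b) = 2·18.3/(10.9·10.9) = 36.6/118.81 ≈ 0.308055
C = arcsin(0.308055) ≈ 17.942° (taking the acute solution since C < 90°)

C = 17.94°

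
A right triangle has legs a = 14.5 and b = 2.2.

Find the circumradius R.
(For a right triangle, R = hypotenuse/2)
Hypotenuse c = √(a² + b²) = √(210.25 + 4.84) = √215.09 ≈ 14.6659
R = c/2 ≈ 14.6659/2 ≈ 7.33297

R = 7.333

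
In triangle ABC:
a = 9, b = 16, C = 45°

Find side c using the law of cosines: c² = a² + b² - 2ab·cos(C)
c² = 9² + 16² − 2·9·16·cos(45°)
cos(45°) ≈ 0.707107
c² ≈ 81 + 256 − 288·(0.707107) ≈ 337 − 203.647 ≈ 133.353
c ≈ √133.353 ≈ 11.5479

c = 11.55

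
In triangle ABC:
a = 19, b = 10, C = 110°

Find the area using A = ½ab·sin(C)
A = ½·a·b·sin(C) = ½·19·10·sin(110°)
sin(110°) ≈ 0.939693
A ≈ ½·190·0.939693 = 95·0.939693 ≈ 89.2708

Area = 89.27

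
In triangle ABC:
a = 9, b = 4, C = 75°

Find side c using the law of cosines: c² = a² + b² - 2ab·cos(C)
c² = 9² + 4² − 2·9·4·cos(75°)
cos(75°) ≈ 0.258819
c² ≈ 81 + 16 − 72·(0.258819) ≈ 97 − 18.635 ≈ 78.365
c ≈ √78.365 ≈ 8.8524

c = 8.852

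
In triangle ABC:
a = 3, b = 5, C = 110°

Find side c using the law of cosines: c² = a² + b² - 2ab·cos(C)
c² = 3² + 5² − 2·3·5·cos(110°)
cos(110°) ≈ -0.34202
c² ≈ 9 + 25 − 30·(-0.34202) ≈ 34 + 10.2606 ≈ 44.2606
c ≈ √44.2606 ≈ 6.65286

c = 6.653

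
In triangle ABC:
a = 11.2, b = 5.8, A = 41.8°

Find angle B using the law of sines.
a/sin(A) = b/sin(B)  ⇒  sin(B) = b·sin(A)/a = 5.8·sin(41.8°)/11.2
sin(41.8°) ≈ 0.666532
sin(B) ≈ 5.8·0.666532/11.2 ≈ 3.86589/11.2 ≈ 0.345169
B = arcsin(0.345169) ≈ 20.1921°
(Since b ≤ a we need B ≤ A, so the obtuse alternative 180° − 20.1921° ≈ 159.808° is rejected.)

B = 20.19°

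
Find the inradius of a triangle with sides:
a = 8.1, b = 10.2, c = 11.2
r = Area/s where s is the semi-perimeter.
s = (8.1 + 10.2 + 11.2)/2 = 29.5/2 = 14.75
Area = √(s(s−a)(s−b)(s−c)) = √(14.75·6.65·4.55·3.55) ≈ √1584.36 ≈ 39.804
r ≈ 39.804/14.75 ≈ 2.69858

r = 2.699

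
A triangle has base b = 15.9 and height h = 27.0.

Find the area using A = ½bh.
A = ½·b·h = ½·15.9·27.0 = ½·429.3 = 214.65

Area = 214.65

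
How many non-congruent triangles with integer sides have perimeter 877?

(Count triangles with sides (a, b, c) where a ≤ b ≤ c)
Let a ≤ b ≤ c with a + b + c = 877. The only binding inequality is a + b > c, i.e. 877 − c > c, so c < 877/2; and c ≥ 877/3 since c is the largest side.
So 293 ≤ c ≤ 438. For each c, b runs from ⌈(877 − c)/2⌉ up to c (then a = 877 − b − c satisfies 1 ≤ a ≤ b automatically), giving c − ⌈(877 − c)/2⌉ + 1 choices.
Summing over c: 2 + 3 + 5 + 6 + … + 218 + 219  (146 terms, c = 293, …, 438) = 16133
Check (closed form: nearest integer to p²/48 for even p, (p+3)²/48 for odd p): (877+3)²/48 = 880²/48 = 774400/48 ≈ 16133.33 → 16133

16133 triangles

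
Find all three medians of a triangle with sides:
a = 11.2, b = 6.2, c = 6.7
Median formula: m_a = ½√(2b² + 2c² − a²) (and cyclically). a² = 125.44, b² = 38.44, c² = 44.89.
m_a = ½√(2·38.44 + 2·44.89 − 125.44) = ½√41.22 ≈ ½·6.42028 ≈ 3.21014
m_b = ½√(2·125.44 + 2·44.89 − 38.44) = ½√302.22 ≈ ½·17.3845 ≈ 8.69224
m_c = ½√(2·125.44 + 2·38.44 − 44.89) = ½√282.87 ≈ ½·16.8187 ≈ 8.40937

m_a = 3.21, m_b = 8.692, m_c = 8.409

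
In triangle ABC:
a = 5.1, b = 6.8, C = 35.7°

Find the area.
Two sides and the included angle (SAS): A = ½·a·b·sin(C) = ½·5.1·6.8·sin(35.7°)
sin(35.7°) ≈ 0.583541
A ≈ ½·34.68·0.583541 = 17.34·0.583541 ≈ 10.1186

Area = 10.12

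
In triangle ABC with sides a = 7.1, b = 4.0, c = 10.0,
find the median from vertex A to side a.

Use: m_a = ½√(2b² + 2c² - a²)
m_a = ½√(2·4.0² + 2·10.0² − 7.1²) = ½√(2·16 + 2·100 − 50.41) = ½√(32 + 200 − 50.41) = ½√181.59
√181.59 ≈ 13.4755, so m_a ≈ 6.73777

m_a = 6.738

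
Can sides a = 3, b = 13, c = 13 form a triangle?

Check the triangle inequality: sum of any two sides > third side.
a + b vs c: 3 + 13 = 16 > 13  ✓
a + c vs b: 3 + 13 = 16 > 13  ✓
b + c vs a: 13 + 13 = 26 > 3  ✓

Yes, triangle inequality satisfied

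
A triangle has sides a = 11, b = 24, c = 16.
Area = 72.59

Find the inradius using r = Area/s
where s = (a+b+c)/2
s = (11 + 24 + 16)/2 = 51/2 = 25.5
r = Area/s = 72.59/25.5 ≈ 2.84667

r = 2.847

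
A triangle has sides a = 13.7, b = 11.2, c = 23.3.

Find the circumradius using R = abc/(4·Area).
First find the area with Heron's formula.
s = (13.7 + 11.2 + 23.3)/2 = 24.1
Area = √(s(s−a)(s−b)(s−c)) = √(24.1·10.4·12.9·0.8) ≈ √2586.6 ≈ 50.8587
abc = 13.7·11.2·23.3 = 3575.152
R = abc/(4·Area) ≈ 3575.152/(4·50.8587) = 3575.152/203.435 ≈ 17.574

R = 17.57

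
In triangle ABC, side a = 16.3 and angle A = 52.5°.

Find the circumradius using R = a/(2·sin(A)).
R = a/(2·sin(A)) = 16.3/(2·sin(52.5°))
sin(52.5°) ≈ 0.793353
R ≈ 16.3/(2·0.793353) = 16.3/1.58671 ≈ 10.2729

R = 10.27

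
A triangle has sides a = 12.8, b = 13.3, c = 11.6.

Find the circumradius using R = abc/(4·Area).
First find the area with Heron's formula.
s = (12.8 + 13.3 + 11.6)/2 = 18.85
Area = √(s(s−a)(s−b)(s−c)) = √(18.85·6.05·5.55·7.25) ≈ √4588.79 ≈ 67.7406
abc = 12.8·13.3·11.6 = 1974.784
R = abc/(4·Area) ≈ 1974.784/(4·67.7406) = 1974.784/270.962 ≈ 7.28804

R = 7.288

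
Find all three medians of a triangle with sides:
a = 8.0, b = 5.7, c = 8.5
Median formula: m_a = ½√(2b² + 2c² − a²) (and cyclically). a² = 64, b² = 32.49, c² = 72.25.
m_a = ½√(2·32.49 + 2·72.25 − 64) = ½√145.48 ≈ ½·12.0615 ≈ 6.03075
m_b = ½√(2·64 + 2·72.25 − 32.49) = ½√240.01 ≈ ½·15.4923 ≈ 7.74613
m_c = ½√(2·64 + 2·32.49 − 72.25) = ½√120.73 ≈ ½·10.9877 ≈ 5.49386

m_a = 6.031, m_b = 7.746, m_c = 5.494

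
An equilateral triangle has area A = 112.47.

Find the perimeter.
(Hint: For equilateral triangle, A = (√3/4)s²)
A = (√3/4)s²  ⇒  s² = 4A/√3 = 4·112.47/√3 = 449.88/1.73205 ≈ 259.738
s ≈ √259.738 ≈ 16.1164
Perimeter = 3s ≈ 3·16.1164 ≈ 48.3492

Perimeter = 48.35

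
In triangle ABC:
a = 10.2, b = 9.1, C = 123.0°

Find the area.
Two sides and the included angle (SAS): A = ½·a·b·sin(C) = ½·10.2·9.1·sin(123.0°)
sin(123.0°) ≈ 0.838671
A ≈ ½·92.82·0.838671 = 46.41·0.838671 ≈ 38.9227

Area = 38.92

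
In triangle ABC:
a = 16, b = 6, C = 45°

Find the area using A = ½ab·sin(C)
A = ½·a·b·sin(C) = ½·16·6·sin(45°)
sin(45°) ≈ 0.707107
A ≈ ½·96·0.707107 = 48·0.707107 ≈ 33.9411

Area = 33.94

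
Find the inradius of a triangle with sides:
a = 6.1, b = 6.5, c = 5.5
r = Area/s where s is the semi-perimeter.
s = (6.1 + 6.5 + 5.5)/2 = 18.1/2 = 9.05
Area = √(s(s−a)(s−b)(s−c)) = √(9.05·2.95·2.55·3.55) ≈ √241.679 ≈ 15.546
r ≈ 15.546/9.05 ≈ 1.71779

r = 1.718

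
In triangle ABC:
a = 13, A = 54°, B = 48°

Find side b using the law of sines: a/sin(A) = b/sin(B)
a/sin(A) = b/sin(B)  ⇒  b = a·sin(B)/sin(A) = 13·sin(48°)/sin(54°)
sin(48°) ≈ 0.743145, sin(54°) ≈ 0.809017
b ≈ 13·0.743145/0.809017 ≈ 9.66088/0.809017 ≈ 11.9415

b = 11.94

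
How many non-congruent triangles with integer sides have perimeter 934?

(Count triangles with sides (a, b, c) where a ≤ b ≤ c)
Let a ≤ b ≤ c with a + b + c = 934. The only binding inequality is a + b > c, i.e. 934 − c > c, so c < 934/2; and c ≥ 934/3 since c is the largest side.
So 312 ≤ c ≤ 466. For each c, b runs from ⌈(934 − c)/2⌉ up to c (then a = 934 − b − c satisfies 1 ≤ a ≤ b automatically), giving c − ⌈(934 − c)/2⌉ + 1 choices.
Summing over c: 2 + 3 + 5 + 6 + … + 231 + 233  (155 terms, c = 312, …, 466) = 18174
Check (closed form: nearest integer to p²/48 for even p, (p+3)²/48 for odd p): 934²/48 = 872356/48 ≈ 18174.08 → 18174

18174 triangles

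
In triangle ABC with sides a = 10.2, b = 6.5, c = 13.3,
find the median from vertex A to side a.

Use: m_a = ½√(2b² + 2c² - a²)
m_a = ½√(2·6.5² + 2·13.3² − 10.2²) = ½√(2·42.25 + 2·176.89 − 104.04) = ½√(84.5 + 353.78 − 104.04) = ½√334.24
√334.24 ≈ 18.2822, so m_a ≈ 9.14112

m_a = 9.141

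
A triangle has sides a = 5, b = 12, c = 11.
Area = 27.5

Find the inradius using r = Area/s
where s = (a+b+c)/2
s = (5 + 12 + 11)/2 = 28/2 = 14
r = Area/s = 27.5/14 ≈ 1.96429

r = 1.964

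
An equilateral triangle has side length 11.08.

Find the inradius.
r = Area/s with s the semi-perimeter.
Area = (√3/4)·11.08² = (√3/4)·122.7664 ≈ 0.433013·122.7664 ≈ 53.1594
s = 3·11.08/2 = 16.62
r ≈ 53.1594/16.62 ≈ 3.19852
(Equivalently r = side/(2√3) = 11.08/3.4641 ≈ 3.19852.)

r = 3.199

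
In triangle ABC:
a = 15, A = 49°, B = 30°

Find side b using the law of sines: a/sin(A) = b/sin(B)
a/sin(A) = b/sin(B)  ⇒  b = a·sin(B)/sin(A) = 15·sin(30°)/sin(49°)
sin(30°) ≈ 0.5, sin(49°) ≈ 0.75471
b ≈ 15·0.5/0.75471 ≈ 7.5/0.75471 ≈ 9.9376

b = 9.938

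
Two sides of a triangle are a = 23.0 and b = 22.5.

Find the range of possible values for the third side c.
Triangle inequality: |a − b| < c < a + b
|a − b| = |23.0 − 22.5| = 0.5
a + b = 23.0 + 22.5 = 45.5

0.5 < c < 45.5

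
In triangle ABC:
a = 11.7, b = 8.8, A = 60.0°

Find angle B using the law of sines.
a/sin(A) = b/sin(B)  ⇒  sin(B) = b·sin(A)/a = 8.8·sin(60.0°)/11.7
sin(60.0°) ≈ 0.866025
sin(B) ≈ 8.8·0.866025/11.7 ≈ 7.62102/11.7 ≈ 0.65137
B = arcsin(0.65137) ≈ 40.6449°
(Since b ≤ a we need B ≤ A, so the obtuse alternative 180° − 40.6449° ≈ 139.355° is rejected.)

B = 40.64°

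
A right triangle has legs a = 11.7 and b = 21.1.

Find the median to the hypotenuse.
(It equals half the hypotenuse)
Hypotenuse c = √(a² + b²) = √(136.89 + 445.21) = √582.1 ≈ 24.1267
Median to hypotenuse = c/2 ≈ 24.1267/2 ≈ 12.0634

Median = 12.06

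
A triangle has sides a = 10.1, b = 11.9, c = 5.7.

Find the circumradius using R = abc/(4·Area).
First find the area with Heron's formula.
s = (10.1 + 11.9 + 5.7)/2 = 13.85
Area = √(s(s−a)(s−b)(s−c)) = √(13.85·3.75·1.95·8.15) ≈ √825.417 ≈ 28.7301
abc = 10.1·11.9·5.7 = 685.083
R = abc/(4·Area) ≈ 685.083/(4·28.7301) = 685.083/114.92 ≈ 5.96138

R = 5.961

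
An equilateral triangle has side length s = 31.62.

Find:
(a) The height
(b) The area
(a) The height splits the triangle into two 30-60-90 halves: h = s·√3/2 = 31.62·1.73205/2 ≈ 54.7674/2 ≈ 27.3837
(b) Area = (√3/4)·s² = (√3/4)·31.62² = (√3/4)·999.8244 ≈ 0.433013·999.8244 ≈ 432.937

Height = 27.38, Area = 432.9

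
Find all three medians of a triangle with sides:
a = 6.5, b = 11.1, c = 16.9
Median formula: m_a = ½√(2b² + 2c² − a²) (and cyclically). a² = 42.25, b² = 123.21, c² = 285.61.
m_a = ½√(2·123.21 + 2·285.61 − 42.25) = ½√775.39 ≈ ½·27.8458 ≈ 13.9229
m_b = ½√(2·42.25 + 2·285.61 − 123.21) = ½√532.51 ≈ ½·23.0762 ≈ 11.5381
m_c = ½√(2·42.25 + 2·123.21 − 285.61) = ½√45.31 ≈ ½·6.73127 ≈ 3.36564

m_a = 13.92, m_b = 11.54, m_c = 3.366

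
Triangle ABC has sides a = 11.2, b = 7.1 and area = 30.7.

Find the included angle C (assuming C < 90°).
Area = ½·a·b·sin(C)  ⇒  sin(C) = 2·Area/(a·b) = 2·30.7/(11.2·7.1) = 61.4/79.52 ≈ 0.772133
C = arcsin(0.772133) ≈ 50.5458° (taking the acute solution since C < 90°)

C = 50.55°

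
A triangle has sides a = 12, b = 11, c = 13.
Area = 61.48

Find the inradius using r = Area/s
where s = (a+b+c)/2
s = (12 + 11 + 13)/2 = 36/2 = 18
r = Area/s = 61.48/18 ≈ 3.41556

r = 3.416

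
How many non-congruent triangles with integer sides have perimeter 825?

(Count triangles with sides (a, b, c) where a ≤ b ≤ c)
Let a ≤ b ≤ c with a + b + c = 825. The only binding inequality is a + b > c, i.e. 825 − c > c, so c < 825/2; and c ≥ 825/3 since c is the largest side.
So 275 ≤ c ≤ 412. For each c, b runs from ⌈(825 − c)/2⌉ up to c (then a = 825 − b − c satisfies 1 ≤ a ≤ b automatically), giving c − ⌈(825 − c)/2⌉ + 1 choices.
Summing over c: 1 + 2 + 4 + 5 + … + 205 + 206  (138 terms, c = 275, …, 412) = 14283
Check (closed form: nearest integer to p²/48 for even p, (p+3)²/48 for odd p): (825+3)²/48 = 828²/48 = 685584/48 ≈ 14283.00 → 14283

14283 triangles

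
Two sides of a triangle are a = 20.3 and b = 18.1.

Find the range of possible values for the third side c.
Triangle inequality: |a − b| < c < a + b
|a − b| = |20.3 − 18.1| = 2.2
a + b = 20.3 + 18.1 = 38.4

2.2 < c < 38.4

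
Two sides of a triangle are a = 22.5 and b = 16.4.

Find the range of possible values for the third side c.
Triangle inequality: |a − b| < c < a + b
|a − b| = |22.5 − 16.4| = 6.1
a + b = 22.5 + 16.4 = 38.9

6.1 < c < 38.9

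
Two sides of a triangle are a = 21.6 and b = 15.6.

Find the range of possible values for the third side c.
Triangle inequality: |a − b| < c < a + b
|a − b| = |21.6 − 15.6| = 6
a + b = 21.6 + 15.6 = 37.2

6 < c < 37.2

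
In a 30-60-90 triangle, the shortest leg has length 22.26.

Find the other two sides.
In a 30-60-90 triangle the sides are in ratio 1 : √3 : 2 (short leg : long leg : hypotenuse).
Long leg = 22.26·√3 ≈ 22.26·1.73205 ≈ 38.5555
Hypotenuse = 2·22.26 = 44.52

Long leg = 22.26√3 = 38.56, Hypotenuse = 44.52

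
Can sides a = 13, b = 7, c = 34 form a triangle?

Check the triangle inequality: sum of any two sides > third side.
a + b vs c: 13 + 7 = 20 ≤ 34  ✗
a + c vs b: 13 + 34 = 47 > 7  ✓
b + c vs a: 7 + 34 = 41 > 13  ✓

No: 13 + 7 = 20 is not > 34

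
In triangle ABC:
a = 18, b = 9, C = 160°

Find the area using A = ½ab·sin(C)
A = ½·a·b·sin(C) = ½·18·9·sin(160°)
sin(160°) ≈ 0.34202
A ≈ ½·162·0.34202 = 81·0.34202 ≈ 27.7036

Area = 27.7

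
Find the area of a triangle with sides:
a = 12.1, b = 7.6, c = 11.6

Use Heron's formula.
s = (12.1 + 7.6 + 11.6)/2 = 31.3/2 = 15.65
s − a = 3.55, s − b = 8.05, s − c = 4.05
s(s−a)(s−b)(s−c) = 15.65·3.55·8.05·4.05 ≈ 1811.31
Area = √1811.31 ≈ 42.5595

Area = 42.56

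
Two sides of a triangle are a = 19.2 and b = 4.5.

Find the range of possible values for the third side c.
Triangle inequality: |a − b| < c < a + b
|a − b| = |19.2 − 4.5| = 14.7
a + b = 19.2 + 4.5 = 23.7

14.7 < c < 23.7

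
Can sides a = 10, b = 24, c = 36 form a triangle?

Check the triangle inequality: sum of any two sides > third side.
a + b vs c: 10 + 24 = 34 ≤ 36  ✗
a + c vs b: 10 + 36 = 46 > 24  ✓
b + c vs a: 24 + 36 = 60 > 10  ✓

No: 10 + 24 = 34 is not > 36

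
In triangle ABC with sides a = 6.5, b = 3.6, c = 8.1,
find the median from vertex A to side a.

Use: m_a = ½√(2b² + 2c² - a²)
m_a = ½√(2·3.6² + 2·8.1² − 6.5²) = ½√(2·12.96 + 2·65.61 − 42.25) = ½√(25.92 + 131.22 − 42.25) = ½√114.89
√114.89 ≈ 10.7187, so m_a ≈ 5.35934

m_a = 5.359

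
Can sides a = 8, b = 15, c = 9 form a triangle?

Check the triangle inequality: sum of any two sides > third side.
a + b vs c: 8 + 15 = 23 > 9  ✓
a + c vs b: 8 + 9 = 17 > 15  ✓
b + c vs a: 15 + 9 = 24 > 8  ✓

Yes, triangle inequality satisfied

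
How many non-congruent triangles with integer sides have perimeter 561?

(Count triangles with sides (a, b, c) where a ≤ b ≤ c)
Let a ≤ b ≤ c with a + b + c = 561. The only binding inequality is a + b > c, i.e. 561 − c > c, so c < 561/2; and c ≥ 561/3 since c is the largest side.
So 187 ≤ c ≤ 280. For each c, b runs from ⌈(561 − c)/2⌉ up to c (then a = 561 − b − c satisfies 1 ≤ a ≤ b automatically), giving c − ⌈(561 − c)/2⌉ + 1 choices.
Summing over c: 1 + 2 + 4 + 5 + … + 139 + 140  (94 terms, c = 187, …, 280) = 6627
Check (closed form: nearest integer to p²/48 for even p, (p+3)²/48 for odd p): (561+3)²/48 = 564²/48 = 318096/48 ≈ 6627.00 → 6627

6627 triangles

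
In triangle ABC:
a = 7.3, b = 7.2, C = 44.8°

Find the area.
Two sides and the included angle (SAS): A = ½·a·b·sin(C) = ½·7.3·7.2·sin(44.8°)
sin(44.8°) ≈ 0.704634
A ≈ ½·52.56·0.704634 = 26.28·0.704634 ≈ 18.5178

Area = 18.52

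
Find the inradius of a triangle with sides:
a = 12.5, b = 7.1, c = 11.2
r = Area/s where s is the semi-perimeter.
s = (12.5 + 7.1 + 11.2)/2 = 30.8/2 = 15.4
Area = √(s(s−a)(s−b)(s−c)) = √(15.4·2.9·8.3·4.2) ≈ √1556.85 ≈ 39.4569
r ≈ 39.4569/15.4 ≈ 2.56214

r = 2.562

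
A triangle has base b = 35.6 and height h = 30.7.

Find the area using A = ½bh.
A = ½·b·h = ½·35.6·30.7 = ½·1092.92 = 546.46

Area = 546.46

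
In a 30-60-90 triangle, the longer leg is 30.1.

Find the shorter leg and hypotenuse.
In a 30-60-90 triangle the sides are in ratio 1 : √3 : 2, so short leg = long leg/√3 and hypotenuse = 2·(short leg).
Short leg = 30.1/√3 ≈ 30.1/1.73205 ≈ 17.3782
Hypotenuse = 2·17.3782 ≈ 34.7565

Short leg = 17.38, Hypotenuse = 34.76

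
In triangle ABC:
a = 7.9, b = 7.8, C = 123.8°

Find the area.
Two sides and the included angle (SAS): A = ½·a·b·sin(C) = ½·7.9·7.8·sin(123.8°)
sin(123.8°) ≈ 0.830984
A ≈ ½·61.62·0.830984 = 30.81·0.830984 ≈ 25.6026

Area = 25.6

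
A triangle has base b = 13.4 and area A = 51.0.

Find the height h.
A = ½·b·h  ⇒  h = 2A/b = 2·51.0/13.4 = 102/13.4 ≈ 7.61194

h = 7.612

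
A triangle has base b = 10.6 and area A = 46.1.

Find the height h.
A = ½·b·h  ⇒  h = 2A/b = 2·46.1/10.6 = 92.2/10.6 ≈ 8.69811

h = 8.698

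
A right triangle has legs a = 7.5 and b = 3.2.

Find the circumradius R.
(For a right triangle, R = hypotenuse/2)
Hypotenuse c = √(a² + b²) = √(56.25 + 10.24) = √66.49 ≈ 8.15414
R = c/2 ≈ 8.15414/2 ≈ 4.07707

R = 4.077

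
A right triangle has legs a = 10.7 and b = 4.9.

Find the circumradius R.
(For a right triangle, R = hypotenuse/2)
Hypotenuse c = √(a² + b²) = √(114.49 + 24.01) = √138.5 ≈ 11.7686
R = c/2 ≈ 11.7686/2 ≈ 5.8843

R = 5.884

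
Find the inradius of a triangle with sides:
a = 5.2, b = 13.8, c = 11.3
r = Area/s where s is the semi-perimeter.
s = (5.2 + 13.8 + 11.3)/2 = 30.3/2 = 15.15
Area = √(s(s−a)(s−b)(s−c)) = √(15.15·9.95·1.35·3.85) ≈ √783.484 ≈ 27.9908
r ≈ 27.9908/15.15 ≈ 1.84758

r = 1.848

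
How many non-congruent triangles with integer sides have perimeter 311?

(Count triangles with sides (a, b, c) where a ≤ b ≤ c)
Let a ≤ b ≤ c with a + b + c = 311. The only binding inequality is a + b > c, i.e. 311 − c > c, so c < 311/2; and c ≥ 311/3 since c is the largest side.
So 104 ≤ c ≤ 155. For each c, b runs from ⌈(311 − c)/2⌉ up to c (then a = 311 − b − c satisfies 1 ≤ a ≤ b automatically), giving c − ⌈(311 − c)/2⌉ + 1 choices.
Summing over c: 1 + 3 + 4 + 6 + … + 76 + 78  (52 terms, c = 104, …, 155) = 2054
Check (closed form: nearest integer to p²/48 for even p, (p+3)²/48 for odd p): (311+3)²/48 = 314²/48 = 98596/48 ≈ 2054.08 → 2054

2054 triangles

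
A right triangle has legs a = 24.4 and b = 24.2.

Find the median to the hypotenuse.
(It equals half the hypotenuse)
Hypotenuse c = √(a² + b²) = √(595.36 + 585.64) = √1181 ≈ 34.3657
Median to hypotenuse = c/2 ≈ 34.3657/2 ≈ 17.1828

Median = 17.18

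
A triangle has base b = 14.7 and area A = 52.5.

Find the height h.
A = ½·b·h  ⇒  h = 2A/b = 2·52.5/14.7 = 105/14.7 ≈ 7.14286

h = 7.143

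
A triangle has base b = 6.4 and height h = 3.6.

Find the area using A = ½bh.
A = ½·b·h = ½·6.4·3.6 = ½·23.04 = 11.52

Area = 11.52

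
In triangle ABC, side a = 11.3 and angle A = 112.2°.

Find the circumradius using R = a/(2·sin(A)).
R = a/(2·sin(A)) = 11.3/(2·sin(112.2°))
sin(112.2°) ≈ 0.925871
R ≈ 11.3/(2·0.925871) = 11.3/1.85174 ≈ 6.10236

R = 6.102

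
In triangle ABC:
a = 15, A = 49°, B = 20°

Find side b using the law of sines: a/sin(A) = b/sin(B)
a/sin(A) = b/sin(B)  ⇒  b = a·sin(B)/sin(A) = 15·sin(20°)/sin(49°)
sin(20°) ≈ 0.34202, sin(49°) ≈ 0.75471
b ≈ 15·0.34202/0.75471 ≈ 5.1303/0.75471 ≈ 6.79772

b = 6.798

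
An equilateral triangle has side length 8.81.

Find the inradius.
r = Area/s with s the semi-perimeter.
Area = (√3/4)·8.81² = (√3/4)·77.6161 ≈ 0.433013·77.6161 ≈ 33.6088
s = 3·8.81/2 = 13.215
r ≈ 33.6088/13.215 ≈ 2.54323
(Equivalently r = side/(2√3) = 8.81/3.4641 ≈ 2.54323.)

r = 2.543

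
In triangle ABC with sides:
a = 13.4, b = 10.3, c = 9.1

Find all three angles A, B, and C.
Law of cosines for each angle (a² = 179.56, b² = 106.09, c² = 82.81):
cos(A) = (b² + c² − a²)/(2bc) = (106.09 + 82.81 − 179.56)/(2·10.3·9.1) = 9.34/187.46 ≈ 0.049824  ⇒  A ≈ 87.1441°
cos(B) = (a² + c² − b²)/(2ac) = (179.56 + 82.81 − 106.09)/(2·13.4·9.1) = 156.28/243.88 ≈ 0.640807  ⇒  B ≈ 50.148°
cos(C) = (a² + b² − c²)/(2ab) = (179.56 + 106.09 − 82.81)/(2·13.4·10.3) = 202.84/276.04 ≈ 0.734821  ⇒  C ≈ 42.7079°
Check: A + B + C ≈ 180°

A = 87.14°, B = 50.15°, C = 42.71°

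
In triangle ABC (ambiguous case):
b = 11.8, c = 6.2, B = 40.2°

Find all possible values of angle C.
b/sin(B) = c/sin(C)  ⇒  sin(C) = c·sin(B)/b = 6.2·sin(40.2°)/11.8
sin(40.2°) ≈ 0.645458
sin(C) ≈ 6.2·0.645458/11.8 ≈ 4.00184/11.8 ≈ 0.339139
Candidate 1: C₁ = arcsin(0.339139) ≈ 19.8244°  →  A = 180° − 40.2° − 19.8244° ≈ 119.976° > 0, valid
Candidate 2: C₂ = 180° − C₁ ≈ 160.176°  →  A = 180° − 40.2° − 160.176° ≈ -20.3756° ≤ 0, not a valid triangle

C = 19.82° (one solution)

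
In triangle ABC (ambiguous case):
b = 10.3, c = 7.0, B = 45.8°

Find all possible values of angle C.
b/sin(B) = c/sin(C)  ⇒  sin(C) = c·sin(B)/b = 7.0·sin(45.8°)/10.3
sin(45.8°) ≈ 0.716911
sin(C) ≈ 7.0·0.716911/10.3 ≈ 5.01837/10.3 ≈ 0.487221
Candidate 1: C₁ = arcsin(0.487221) ≈ 29.1581°  →  A = 180° − 45.8° − 29.1581° ≈ 105.042° > 0, valid
Candidate 2: C₂ = 180° − C₁ ≈ 150.842°  →  A = 180° − 45.8° − 150.842° ≈ -16.6419° ≤ 0, not a valid triangle

C = 29.16° (one solution)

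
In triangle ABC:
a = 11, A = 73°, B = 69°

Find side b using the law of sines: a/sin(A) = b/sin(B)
a/sin(A) = b/sin(B)  ⇒  b = a·sin(B)/sin(A) = 11·sin(69°)/sin(73°)
sin(69°) ≈ 0.93358, sin(73°) ≈ 0.956305
b ≈ 11·0.93358/0.956305 ≈ 10.2694/0.956305 ≈ 10.7386

b = 10.74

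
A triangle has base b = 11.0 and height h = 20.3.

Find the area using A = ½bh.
A = ½·b·h = ½·11.0·20.3 = ½·223.3 = 111.65

Area = 111.65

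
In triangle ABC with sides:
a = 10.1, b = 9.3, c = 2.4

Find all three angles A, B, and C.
Law of cosines for each angle (a² = 102.01, b² = 86.49, c² = 5.76):
cos(A) = (b² + c² − a²)/(2bc) = (86.49 + 5.76 − 102.01)/(2·9.3·2.4) = -9.76/44.64 ≈ -0.218638  ⇒  A ≈ 102.629°
cos(B) = (a² + c² − b²)/(2ac) = (102.01 + 5.76 − 86.49)/(2·10.1·2.4) = 21.28/48.48 ≈ 0.438944  ⇒  B ≈ 63.9635°
cos(C) = (a² + b² − c²)/(2ab) = (102.01 + 86.49 − 5.76)/(2·10.1·9.3) = 182.74/187.86 ≈ 0.972746  ⇒  C ≈ 13.4075°
Check: A + B + C ≈ 180°

A = 102.6°, B = 63.96°, C = 13.41°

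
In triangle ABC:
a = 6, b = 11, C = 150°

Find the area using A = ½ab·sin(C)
A = ½·a·b·sin(C) = ½·6·11·sin(150°)
sin(150°) ≈ 0.5
A ≈ ½·66·0.5 = 33·0.5 ≈ 16.5

Area = 16.5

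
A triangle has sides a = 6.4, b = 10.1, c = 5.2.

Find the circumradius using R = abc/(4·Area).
First find the area with Heron's formula.
s = (6.4 + 10.1 + 5.2)/2 = 10.85
Area = √(s(s−a)(s−b)(s−c)) = √(10.85·4.45·0.75·5.65) ≈ √204.597 ≈ 14.3037
abc = 6.4·10.1·5.2 = 336.128
R = abc/(4·Area) ≈ 336.128/(4·14.3037) = 336.128/57.215 ≈ 5.87483

R = 5.875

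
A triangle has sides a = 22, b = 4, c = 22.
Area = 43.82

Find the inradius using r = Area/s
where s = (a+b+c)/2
s = (22 + 4 + 22)/2 = 48/2 = 24
r = Area/s = 43.82/24 ≈ 1.82583

r = 1.826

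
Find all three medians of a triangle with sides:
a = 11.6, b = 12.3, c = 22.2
Median formula: m_a = ½√(2b² + 2c² − a²) (and cyclically). a² = 134.56, b² = 151.29, c² = 492.84.
m_a = ½√(2·151.29 + 2·492.84 − 134.56) = ½√1153.7 ≈ ½·33.9662 ≈ 16.9831
m_b = ½√(2·134.56 + 2·492.84 − 151.29) = ½√1103.51 ≈ ½·33.2191 ≈ 16.6096
m_c = ½√(2·134.56 + 2·151.29 − 492.84) = ½√78.86 ≈ ½·8.88032 ≈ 4.44016

m_a = 16.98, m_b = 16.61, m_c = 4.44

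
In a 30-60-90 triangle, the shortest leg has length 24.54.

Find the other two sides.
In a 30-60-90 triangle the sides are in ratio 1 : √3 : 2 (short leg : long leg : hypotenuse).
Long leg = 24.54·√3 ≈ 24.54·1.73205 ≈ 42.5045
Hypotenuse = 2·24.54 = 49.08

Long leg = 24.54√3 = 42.5, Hypotenuse = 49.08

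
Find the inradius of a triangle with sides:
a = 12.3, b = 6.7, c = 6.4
r = Area/s where s is the semi-perimeter.
s = (12.3 + 6.7 + 6.4)/2 = 25.4/2 = 12.7
Area = √(s(s−a)(s−b)(s−c)) = √(12.7·0.4·6·6.3) ≈ √192.024 ≈ 13.8573
r ≈ 13.8573/12.7 ≈ 1.09112

r = 1.091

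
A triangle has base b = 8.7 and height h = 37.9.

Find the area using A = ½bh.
A = ½·b·h = ½·8.7·37.9 = ½·329.73 = 164.865

Area = 164.865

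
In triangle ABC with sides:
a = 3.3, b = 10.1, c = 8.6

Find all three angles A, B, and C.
Law of cosines for each angle (a² = 10.89, b² = 102.01, c² = 73.96):
cos(A) = (b² + c² − a²)/(2bc) = (102.01 + 73.96 − 10.89)/(2·10.1·8.6) = 165.08/173.72 ≈ 0.950265  ⇒  A ≈ 18.1462°
cos(B) = (a² + c² − b²)/(2ac) = (10.89 + 73.96 − 102.01)/(2·3.3·8.6) = -17.16/56.76 ≈ -0.302326  ⇒  B ≈ 107.597°
cos(C) = (a² + b² − c²)/(2ab) = (10.89 + 102.01 − 73.96)/(2·3.3·10.1) = 38.94/66.66 ≈ 0.584158  ⇒  C ≈ 54.2564°
Check: A + B + C ≈ 180°

A = 18.15°, B = 107.6°, C = 54.26°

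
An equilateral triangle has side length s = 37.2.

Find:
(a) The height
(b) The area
(a) The height splits the triangle into two 30-60-90 halves: h = s·√3/2 = 37.2·1.73205/2 ≈ 64.4323/2 ≈ 32.2161
(b) Area = (√3/4)·s² = (√3/4)·37.2² = (√3/4)·1383.84 ≈ 0.433013·1383.84 ≈ 599.22

Height = 32.22, Area = 599.2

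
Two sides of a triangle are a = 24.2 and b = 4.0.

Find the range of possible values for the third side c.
Triangle inequality: |a − b| < c < a + b
|a − b| = |24.2 − 4.0| = 20.2
a + b = 24.2 + 4.0 = 28.2

20.2 < c < 28.2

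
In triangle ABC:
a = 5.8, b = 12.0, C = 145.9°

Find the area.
Two sides and the included angle (SAS): A = ½·a·b·sin(C) = ½·5.8·12.0·sin(145.9°)
sin(145.9°) ≈ 0.560639
A ≈ ½·69.6·0.560639 = 34.8·0.560639 ≈ 19.5102

Area = 19.51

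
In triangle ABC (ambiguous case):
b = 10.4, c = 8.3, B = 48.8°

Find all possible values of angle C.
b/sin(B) = c/sin(C)  ⇒  sin(C) = c·sin(B)/b = 8.3·sin(48.8°)/10.4
sin(48.8°) ≈ 0.752415
sin(C) ≈ 8.3·0.752415/10.4 ≈ 6.24504/10.4 ≈ 0.600485
Candidate 1: C₁ = arcsin(0.600485) ≈ 36.9046°  →  A = 180° − 48.8° − 36.9046° ≈ 94.2954° > 0, valid
Candidate 2: C₂ = 180° − C₁ ≈ 143.095°  →  A = 180° − 48.8° − 143.095° ≈ -11.8954° ≤ 0, not a valid triangle

C = 36.9° (one solution)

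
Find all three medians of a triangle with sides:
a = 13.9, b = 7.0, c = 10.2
Median formula: m_a = ½√(2b² + 2c² − a²) (and cyclically). a² = 193.21, b² = 49, c² = 104.04.
m_a = ½√(2·49 + 2·104.04 − 193.21) = ½√112.87 ≈ ½·10.624 ≈ 5.31201
m_b = ½√(2·193.21 + 2·104.04 − 49) = ½√545.5 ≈ ½·23.3559 ≈ 11.678
m_c = ½√(2·193.21 + 2·49 − 104.04) = ½√380.38 ≈ ½·19.5033 ≈ 9.75167

m_a = 5.312, m_b = 11.68, m_c = 9.752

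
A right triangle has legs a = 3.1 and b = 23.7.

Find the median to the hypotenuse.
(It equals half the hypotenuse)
Hypotenuse c = √(a² + b²) = √(9.61 + 561.69) = √571.3 ≈ 23.9019
Median to hypotenuse = c/2 ≈ 23.9019/2 ≈ 11.9509

Median = 11.95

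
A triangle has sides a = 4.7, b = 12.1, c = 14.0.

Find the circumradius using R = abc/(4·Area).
First find the area with Heron's formula.
s = (4.7 + 12.1 + 14.0)/2 = 15.4
Area = √(s(s−a)(s−b)(s−c)) = √(15.4·10.7·3.3·1.4) ≈ √761.284 ≈ 27.5914
abc = 4.7·12.1·14.0 = 796.18
R = abc/(4·Area) ≈ 796.18/(4·27.5914) = 796.18/110.365 ≈ 7.21403

R = 7.214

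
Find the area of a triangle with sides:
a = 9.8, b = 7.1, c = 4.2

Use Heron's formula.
s = (9.8 + 7.1 + 4.2)/2 = 21.1/2 = 10.55
s − a = 0.75, s − b = 3.45, s − c = 6.35
s(s−a)(s−b)(s−c) = 10.55·0.75·3.45·6.35 ≈ 173.343
Area = √173.343 ≈ 13.166

Area = 13.17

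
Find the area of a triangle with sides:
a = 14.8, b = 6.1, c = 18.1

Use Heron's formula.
s = (14.8 + 6.1 + 18.1)/2 = 39/2 = 19.5
s − a = 4.7, s − b = 13.4, s − c = 1.4
s(s−a)(s−b)(s−c) = 19.5·4.7·13.4·1.4 ≈ 1719.35
Area = √1719.35 ≈ 41.4651

Area = 41.47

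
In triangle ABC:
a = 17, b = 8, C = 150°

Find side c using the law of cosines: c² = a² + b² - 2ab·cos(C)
c² = 17² + 8² − 2·17·8·cos(150°)
cos(150°) ≈ -0.866025
c² ≈ 289 + 64 − 272·(-0.866025) ≈ 353 + 235.559 ≈ 588.559
c ≈ √588.559 ≈ 24.2602

c = 24.26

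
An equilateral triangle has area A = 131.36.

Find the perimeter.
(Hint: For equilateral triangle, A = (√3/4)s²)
A = (√3/4)s²  ⇒  s² = 4A/√3 = 4·131.36/√3 = 525.44/1.73205 ≈ 303.363
s ≈ √303.363 ≈ 17.4173
Perimeter = 3s ≈ 3·17.4173 ≈ 52.252

Perimeter = 52.25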